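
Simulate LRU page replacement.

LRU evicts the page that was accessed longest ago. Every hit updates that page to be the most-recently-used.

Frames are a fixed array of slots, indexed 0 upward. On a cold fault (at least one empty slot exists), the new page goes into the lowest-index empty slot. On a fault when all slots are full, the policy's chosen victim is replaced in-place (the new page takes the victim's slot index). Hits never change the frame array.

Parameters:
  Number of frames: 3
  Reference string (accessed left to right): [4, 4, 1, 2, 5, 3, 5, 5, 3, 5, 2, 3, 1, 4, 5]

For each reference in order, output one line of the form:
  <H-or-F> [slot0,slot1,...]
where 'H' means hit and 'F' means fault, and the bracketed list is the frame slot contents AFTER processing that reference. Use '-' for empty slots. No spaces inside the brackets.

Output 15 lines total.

F [4,-,-]
H [4,-,-]
F [4,1,-]
F [4,1,2]
F [5,1,2]
F [5,3,2]
H [5,3,2]
H [5,3,2]
H [5,3,2]
H [5,3,2]
H [5,3,2]
H [5,3,2]
F [1,3,2]
F [1,3,4]
F [1,5,4]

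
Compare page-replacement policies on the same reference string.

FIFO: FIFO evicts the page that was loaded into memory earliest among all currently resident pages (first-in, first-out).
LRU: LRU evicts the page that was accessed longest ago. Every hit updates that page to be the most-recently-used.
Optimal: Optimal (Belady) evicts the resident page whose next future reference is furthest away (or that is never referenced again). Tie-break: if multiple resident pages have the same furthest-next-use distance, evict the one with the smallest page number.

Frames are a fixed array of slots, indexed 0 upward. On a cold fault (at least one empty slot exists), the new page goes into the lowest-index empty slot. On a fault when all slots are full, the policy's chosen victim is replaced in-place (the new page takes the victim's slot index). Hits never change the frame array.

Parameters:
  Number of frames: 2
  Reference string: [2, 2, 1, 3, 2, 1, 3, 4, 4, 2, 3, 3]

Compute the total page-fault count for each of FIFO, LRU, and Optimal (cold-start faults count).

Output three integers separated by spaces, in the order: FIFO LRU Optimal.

Answer: 9 9 6

Derivation:
--- FIFO ---
  step 0: ref 2 -> FAULT, frames=[2,-] (faults so far: 1)
  step 1: ref 2 -> HIT, frames=[2,-] (faults so far: 1)
  step 2: ref 1 -> FAULT, frames=[2,1] (faults so far: 2)
  step 3: ref 3 -> FAULT, evict 2, frames=[3,1] (faults so far: 3)
  step 4: ref 2 -> FAULT, evict 1, frames=[3,2] (faults so far: 4)
  step 5: ref 1 -> FAULT, evict 3, frames=[1,2] (faults so far: 5)
  step 6: ref 3 -> FAULT, evict 2, frames=[1,3] (faults so far: 6)
  step 7: ref 4 -> FAULT, evict 1, frames=[4,3] (faults so far: 7)
  step 8: ref 4 -> HIT, frames=[4,3] (faults so far: 7)
  step 9: ref 2 -> FAULT, evict 3, frames=[4,2] (faults so far: 8)
  step 10: ref 3 -> FAULT, evict 4, frames=[3,2] (faults so far: 9)
  step 11: ref 3 -> HIT, frames=[3,2] (faults so far: 9)
  FIFO total faults: 9
--- LRU ---
  step 0: ref 2 -> FAULT, frames=[2,-] (faults so far: 1)
  step 1: ref 2 -> HIT, frames=[2,-] (faults so far: 1)
  step 2: ref 1 -> FAULT, frames=[2,1] (faults so far: 2)
  step 3: ref 3 -> FAULT, evict 2, frames=[3,1] (faults so far: 3)
  step 4: ref 2 -> FAULT, evict 1, frames=[3,2] (faults so far: 4)
  step 5: ref 1 -> FAULT, evict 3, frames=[1,2] (faults so far: 5)
  step 6: ref 3 -> FAULT, evict 2, frames=[1,3] (faults so far: 6)
  step 7: ref 4 -> FAULT, evict 1, frames=[4,3] (faults so far: 7)
  step 8: ref 4 -> HIT, frames=[4,3] (faults so far: 7)
  step 9: ref 2 -> FAULT, evict 3, frames=[4,2] (faults so far: 8)
  step 10: ref 3 -> FAULT, evict 4, frames=[3,2] (faults so far: 9)
  step 11: ref 3 -> HIT, frames=[3,2] (faults so far: 9)
  LRU total faults: 9
--- Optimal ---
  step 0: ref 2 -> FAULT, frames=[2,-] (faults so far: 1)
  step 1: ref 2 -> HIT, frames=[2,-] (faults so far: 1)
  step 2: ref 1 -> FAULT, frames=[2,1] (faults so far: 2)
  step 3: ref 3 -> FAULT, evict 1, frames=[2,3] (faults so far: 3)
  step 4: ref 2 -> HIT, frames=[2,3] (faults so far: 3)
  step 5: ref 1 -> FAULT, evict 2, frames=[1,3] (faults so far: 4)
  step 6: ref 3 -> HIT, frames=[1,3] (faults so far: 4)
  step 7: ref 4 -> FAULT, evict 1, frames=[4,3] (faults so far: 5)
  step 8: ref 4 -> HIT, frames=[4,3] (faults so far: 5)
  step 9: ref 2 -> FAULT, evict 4, frames=[2,3] (faults so far: 6)
  step 10: ref 3 -> HIT, frames=[2,3] (faults so far: 6)
  step 11: ref 3 -> HIT, frames=[2,3] (faults so far: 6)
  Optimal total faults: 6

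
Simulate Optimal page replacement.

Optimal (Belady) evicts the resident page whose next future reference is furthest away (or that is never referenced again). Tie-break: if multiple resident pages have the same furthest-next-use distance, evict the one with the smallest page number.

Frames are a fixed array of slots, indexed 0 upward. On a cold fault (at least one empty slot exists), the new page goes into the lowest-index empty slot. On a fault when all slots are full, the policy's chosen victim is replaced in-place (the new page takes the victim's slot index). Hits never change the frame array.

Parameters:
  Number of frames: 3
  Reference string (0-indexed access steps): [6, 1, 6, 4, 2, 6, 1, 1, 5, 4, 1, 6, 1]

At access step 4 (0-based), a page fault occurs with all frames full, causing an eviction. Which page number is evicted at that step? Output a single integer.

Step 0: ref 6 -> FAULT, frames=[6,-,-]
Step 1: ref 1 -> FAULT, frames=[6,1,-]
Step 2: ref 6 -> HIT, frames=[6,1,-]
Step 3: ref 4 -> FAULT, frames=[6,1,4]
Step 4: ref 2 -> FAULT, evict 4, frames=[6,1,2]
At step 4: evicted page 4

Answer: 4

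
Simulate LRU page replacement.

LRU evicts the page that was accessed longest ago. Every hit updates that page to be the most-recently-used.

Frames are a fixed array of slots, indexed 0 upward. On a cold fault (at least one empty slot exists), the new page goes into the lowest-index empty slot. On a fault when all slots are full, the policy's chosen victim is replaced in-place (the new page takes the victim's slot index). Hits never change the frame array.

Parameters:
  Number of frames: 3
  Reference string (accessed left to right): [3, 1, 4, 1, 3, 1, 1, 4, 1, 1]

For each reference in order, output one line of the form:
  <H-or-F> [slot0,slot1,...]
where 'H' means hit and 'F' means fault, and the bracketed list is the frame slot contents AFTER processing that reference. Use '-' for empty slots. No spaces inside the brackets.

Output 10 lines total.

F [3,-,-]
F [3,1,-]
F [3,1,4]
H [3,1,4]
H [3,1,4]
H [3,1,4]
H [3,1,4]
H [3,1,4]
H [3,1,4]
H [3,1,4]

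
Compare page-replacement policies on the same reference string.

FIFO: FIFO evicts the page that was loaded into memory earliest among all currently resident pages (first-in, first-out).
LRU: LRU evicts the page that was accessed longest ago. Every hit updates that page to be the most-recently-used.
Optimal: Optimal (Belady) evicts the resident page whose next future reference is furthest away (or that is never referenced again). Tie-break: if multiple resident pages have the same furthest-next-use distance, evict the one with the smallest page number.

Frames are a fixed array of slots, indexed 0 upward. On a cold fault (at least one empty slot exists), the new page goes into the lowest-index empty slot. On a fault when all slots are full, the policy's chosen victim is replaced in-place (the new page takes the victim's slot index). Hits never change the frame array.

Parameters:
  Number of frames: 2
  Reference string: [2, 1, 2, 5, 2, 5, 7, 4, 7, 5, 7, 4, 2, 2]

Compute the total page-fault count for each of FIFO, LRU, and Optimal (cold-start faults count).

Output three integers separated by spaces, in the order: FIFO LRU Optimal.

--- FIFO ---
  step 0: ref 2 -> FAULT, frames=[2,-] (faults so far: 1)
  step 1: ref 1 -> FAULT, frames=[2,1] (faults so far: 2)
  step 2: ref 2 -> HIT, frames=[2,1] (faults so far: 2)
  step 3: ref 5 -> FAULT, evict 2, frames=[5,1] (faults so far: 3)
  step 4: ref 2 -> FAULT, evict 1, frames=[5,2] (faults so far: 4)
  step 5: ref 5 -> HIT, frames=[5,2] (faults so far: 4)
  step 6: ref 7 -> FAULT, evict 5, frames=[7,2] (faults so far: 5)
  step 7: ref 4 -> FAULT, evict 2, frames=[7,4] (faults so far: 6)
  step 8: ref 7 -> HIT, frames=[7,4] (faults so far: 6)
  step 9: ref 5 -> FAULT, evict 7, frames=[5,4] (faults so far: 7)
  step 10: ref 7 -> FAULT, evict 4, frames=[5,7] (faults so far: 8)
  step 11: ref 4 -> FAULT, evict 5, frames=[4,7] (faults so far: 9)
  step 12: ref 2 -> FAULT, evict 7, frames=[4,2] (faults so far: 10)
  step 13: ref 2 -> HIT, frames=[4,2] (faults so far: 10)
  FIFO total faults: 10
--- LRU ---
  step 0: ref 2 -> FAULT, frames=[2,-] (faults so far: 1)
  step 1: ref 1 -> FAULT, frames=[2,1] (faults so far: 2)
  step 2: ref 2 -> HIT, frames=[2,1] (faults so far: 2)
  step 3: ref 5 -> FAULT, evict 1, frames=[2,5] (faults so far: 3)
  step 4: ref 2 -> HIT, frames=[2,5] (faults so far: 3)
  step 5: ref 5 -> HIT, frames=[2,5] (faults so far: 3)
  step 6: ref 7 -> FAULT, evict 2, frames=[7,5] (faults so far: 4)
  step 7: ref 4 -> FAULT, evict 5, frames=[7,4] (faults so far: 5)
  step 8: ref 7 -> HIT, frames=[7,4] (faults so far: 5)
  step 9: ref 5 -> FAULT, evict 4, frames=[7,5] (faults so far: 6)
  step 10: ref 7 -> HIT, frames=[7,5] (faults so far: 6)
  step 11: ref 4 -> FAULT, evict 5, frames=[7,4] (faults so far: 7)
  step 12: ref 2 -> FAULT, evict 7, frames=[2,4] (faults so far: 8)
  step 13: ref 2 -> HIT, frames=[2,4] (faults so far: 8)
  LRU total faults: 8
--- Optimal ---
  step 0: ref 2 -> FAULT, frames=[2,-] (faults so far: 1)
  step 1: ref 1 -> FAULT, frames=[2,1] (faults so far: 2)
  step 2: ref 2 -> HIT, frames=[2,1] (faults so far: 2)
  step 3: ref 5 -> FAULT, evict 1, frames=[2,5] (faults so far: 3)
  step 4: ref 2 -> HIT, frames=[2,5] (faults so far: 3)
  step 5: ref 5 -> HIT, frames=[2,5] (faults so far: 3)
  step 6: ref 7 -> FAULT, evict 2, frames=[7,5] (faults so far: 4)
  step 7: ref 4 -> FAULT, evict 5, frames=[7,4] (faults so far: 5)
  step 8: ref 7 -> HIT, frames=[7,4] (faults so far: 5)
  step 9: ref 5 -> FAULT, evict 4, frames=[7,5] (faults so far: 6)
  step 10: ref 7 -> HIT, frames=[7,5] (faults so far: 6)
  step 11: ref 4 -> FAULT, evict 5, frames=[7,4] (faults so far: 7)
  step 12: ref 2 -> FAULT, evict 4, frames=[7,2] (faults so far: 8)
  step 13: ref 2 -> HIT, frames=[7,2] (faults so far: 8)
  Optimal total faults: 8

Answer: 10 8 8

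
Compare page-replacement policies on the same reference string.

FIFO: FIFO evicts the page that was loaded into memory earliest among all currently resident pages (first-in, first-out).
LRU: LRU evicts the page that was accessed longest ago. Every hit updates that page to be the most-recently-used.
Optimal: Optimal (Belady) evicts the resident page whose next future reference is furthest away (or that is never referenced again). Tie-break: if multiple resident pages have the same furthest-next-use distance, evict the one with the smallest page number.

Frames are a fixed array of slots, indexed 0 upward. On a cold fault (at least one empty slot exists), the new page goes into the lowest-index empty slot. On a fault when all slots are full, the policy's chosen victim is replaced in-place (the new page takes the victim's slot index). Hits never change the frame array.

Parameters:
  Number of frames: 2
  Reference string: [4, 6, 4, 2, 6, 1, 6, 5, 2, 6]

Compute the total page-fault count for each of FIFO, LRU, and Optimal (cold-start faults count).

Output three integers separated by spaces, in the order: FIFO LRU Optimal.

Answer: 8 8 6

Derivation:
--- FIFO ---
  step 0: ref 4 -> FAULT, frames=[4,-] (faults so far: 1)
  step 1: ref 6 -> FAULT, frames=[4,6] (faults so far: 2)
  step 2: ref 4 -> HIT, frames=[4,6] (faults so far: 2)
  step 3: ref 2 -> FAULT, evict 4, frames=[2,6] (faults so far: 3)
  step 4: ref 6 -> HIT, frames=[2,6] (faults so far: 3)
  step 5: ref 1 -> FAULT, evict 6, frames=[2,1] (faults so far: 4)
  step 6: ref 6 -> FAULT, evict 2, frames=[6,1] (faults so far: 5)
  step 7: ref 5 -> FAULT, evict 1, frames=[6,5] (faults so far: 6)
  step 8: ref 2 -> FAULT, evict 6, frames=[2,5] (faults so far: 7)
  step 9: ref 6 -> FAULT, evict 5, frames=[2,6] (faults so far: 8)
  FIFO total faults: 8
--- LRU ---
  step 0: ref 4 -> FAULT, frames=[4,-] (faults so far: 1)
  step 1: ref 6 -> FAULT, frames=[4,6] (faults so far: 2)
  step 2: ref 4 -> HIT, frames=[4,6] (faults so far: 2)
  step 3: ref 2 -> FAULT, evict 6, frames=[4,2] (faults so far: 3)
  step 4: ref 6 -> FAULT, evict 4, frames=[6,2] (faults so far: 4)
  step 5: ref 1 -> FAULT, evict 2, frames=[6,1] (faults so far: 5)
  step 6: ref 6 -> HIT, frames=[6,1] (faults so far: 5)
  step 7: ref 5 -> FAULT, evict 1, frames=[6,5] (faults so far: 6)
  step 8: ref 2 -> FAULT, evict 6, frames=[2,5] (faults so far: 7)
  step 9: ref 6 -> FAULT, evict 5, frames=[2,6] (faults so far: 8)
  LRU total faults: 8
--- Optimal ---
  step 0: ref 4 -> FAULT, frames=[4,-] (faults so far: 1)
  step 1: ref 6 -> FAULT, frames=[4,6] (faults so far: 2)
  step 2: ref 4 -> HIT, frames=[4,6] (faults so far: 2)
  step 3: ref 2 -> FAULT, evict 4, frames=[2,6] (faults so far: 3)
  step 4: ref 6 -> HIT, frames=[2,6] (faults so far: 3)
  step 5: ref 1 -> FAULT, evict 2, frames=[1,6] (faults so far: 4)
  step 6: ref 6 -> HIT, frames=[1,6] (faults so far: 4)
  step 7: ref 5 -> FAULT, evict 1, frames=[5,6] (faults so far: 5)
  step 8: ref 2 -> FAULT, evict 5, frames=[2,6] (faults so far: 6)
  step 9: ref 6 -> HIT, frames=[2,6] (faults so far: 6)
  Optimal total faults: 6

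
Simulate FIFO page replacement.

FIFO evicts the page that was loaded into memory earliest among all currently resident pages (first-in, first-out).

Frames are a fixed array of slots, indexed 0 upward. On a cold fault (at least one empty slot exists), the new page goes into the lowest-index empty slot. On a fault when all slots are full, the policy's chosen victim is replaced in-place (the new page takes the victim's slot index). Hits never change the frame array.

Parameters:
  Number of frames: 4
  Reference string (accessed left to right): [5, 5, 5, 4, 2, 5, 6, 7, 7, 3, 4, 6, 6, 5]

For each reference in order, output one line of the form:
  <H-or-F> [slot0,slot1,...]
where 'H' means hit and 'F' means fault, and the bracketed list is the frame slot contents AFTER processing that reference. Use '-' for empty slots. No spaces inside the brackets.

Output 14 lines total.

F [5,-,-,-]
H [5,-,-,-]
H [5,-,-,-]
F [5,4,-,-]
F [5,4,2,-]
H [5,4,2,-]
F [5,4,2,6]
F [7,4,2,6]
H [7,4,2,6]
F [7,3,2,6]
F [7,3,4,6]
H [7,3,4,6]
H [7,3,4,6]
F [7,3,4,5]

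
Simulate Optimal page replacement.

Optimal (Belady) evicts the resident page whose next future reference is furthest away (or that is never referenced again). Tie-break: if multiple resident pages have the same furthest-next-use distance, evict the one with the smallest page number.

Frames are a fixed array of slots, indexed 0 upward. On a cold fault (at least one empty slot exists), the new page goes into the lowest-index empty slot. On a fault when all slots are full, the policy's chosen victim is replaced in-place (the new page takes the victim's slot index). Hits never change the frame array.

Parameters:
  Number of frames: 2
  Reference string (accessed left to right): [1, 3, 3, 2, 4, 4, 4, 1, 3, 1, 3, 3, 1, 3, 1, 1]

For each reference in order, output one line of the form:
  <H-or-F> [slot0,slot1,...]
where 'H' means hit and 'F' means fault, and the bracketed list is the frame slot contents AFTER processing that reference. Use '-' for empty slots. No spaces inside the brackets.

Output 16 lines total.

F [1,-]
F [1,3]
H [1,3]
F [1,2]
F [1,4]
H [1,4]
H [1,4]
H [1,4]
F [1,3]
H [1,3]
H [1,3]
H [1,3]
H [1,3]
H [1,3]
H [1,3]
H [1,3]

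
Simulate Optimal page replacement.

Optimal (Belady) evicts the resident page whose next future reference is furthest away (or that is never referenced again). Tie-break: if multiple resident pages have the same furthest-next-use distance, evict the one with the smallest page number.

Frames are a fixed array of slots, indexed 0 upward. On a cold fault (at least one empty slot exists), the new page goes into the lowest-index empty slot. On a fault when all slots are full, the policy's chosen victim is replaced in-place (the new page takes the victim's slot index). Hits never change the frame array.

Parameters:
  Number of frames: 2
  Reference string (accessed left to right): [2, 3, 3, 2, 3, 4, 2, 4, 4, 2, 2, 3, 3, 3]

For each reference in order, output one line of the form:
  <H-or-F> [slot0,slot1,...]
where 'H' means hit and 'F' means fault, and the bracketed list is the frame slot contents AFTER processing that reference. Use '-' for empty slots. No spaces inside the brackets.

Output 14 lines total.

F [2,-]
F [2,3]
H [2,3]
H [2,3]
H [2,3]
F [2,4]
H [2,4]
H [2,4]
H [2,4]
H [2,4]
H [2,4]
F [3,4]
H [3,4]
H [3,4]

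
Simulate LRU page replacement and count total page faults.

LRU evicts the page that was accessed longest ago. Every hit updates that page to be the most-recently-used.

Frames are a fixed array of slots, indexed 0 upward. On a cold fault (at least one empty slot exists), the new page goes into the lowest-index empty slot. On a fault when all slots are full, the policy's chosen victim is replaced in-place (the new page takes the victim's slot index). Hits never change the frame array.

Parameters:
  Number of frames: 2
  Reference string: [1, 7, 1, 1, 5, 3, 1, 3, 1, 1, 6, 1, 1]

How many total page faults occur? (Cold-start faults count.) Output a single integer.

Answer: 6

Derivation:
Step 0: ref 1 → FAULT, frames=[1,-]
Step 1: ref 7 → FAULT, frames=[1,7]
Step 2: ref 1 → HIT, frames=[1,7]
Step 3: ref 1 → HIT, frames=[1,7]
Step 4: ref 5 → FAULT (evict 7), frames=[1,5]
Step 5: ref 3 → FAULT (evict 1), frames=[3,5]
Step 6: ref 1 → FAULT (evict 5), frames=[3,1]
Step 7: ref 3 → HIT, frames=[3,1]
Step 8: ref 1 → HIT, frames=[3,1]
Step 9: ref 1 → HIT, frames=[3,1]
Step 10: ref 6 → FAULT (evict 3), frames=[6,1]
Step 11: ref 1 → HIT, frames=[6,1]
Step 12: ref 1 → HIT, frames=[6,1]
Total faults: 6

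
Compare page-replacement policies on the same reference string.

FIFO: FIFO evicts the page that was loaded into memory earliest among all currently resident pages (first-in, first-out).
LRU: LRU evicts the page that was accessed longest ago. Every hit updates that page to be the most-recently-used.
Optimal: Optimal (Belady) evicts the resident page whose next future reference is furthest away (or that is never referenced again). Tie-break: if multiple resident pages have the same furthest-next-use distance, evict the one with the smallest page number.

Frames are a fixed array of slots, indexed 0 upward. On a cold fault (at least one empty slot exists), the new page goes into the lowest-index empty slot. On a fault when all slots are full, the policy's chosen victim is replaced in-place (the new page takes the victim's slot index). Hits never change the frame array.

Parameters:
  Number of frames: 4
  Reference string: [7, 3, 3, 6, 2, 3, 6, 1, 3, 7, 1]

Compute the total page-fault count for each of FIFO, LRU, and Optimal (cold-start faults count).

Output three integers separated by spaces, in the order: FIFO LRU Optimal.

--- FIFO ---
  step 0: ref 7 -> FAULT, frames=[7,-,-,-] (faults so far: 1)
  step 1: ref 3 -> FAULT, frames=[7,3,-,-] (faults so far: 2)
  step 2: ref 3 -> HIT, frames=[7,3,-,-] (faults so far: 2)
  step 3: ref 6 -> FAULT, frames=[7,3,6,-] (faults so far: 3)
  step 4: ref 2 -> FAULT, frames=[7,3,6,2] (faults so far: 4)
  step 5: ref 3 -> HIT, frames=[7,3,6,2] (faults so far: 4)
  step 6: ref 6 -> HIT, frames=[7,3,6,2] (faults so far: 4)
  step 7: ref 1 -> FAULT, evict 7, frames=[1,3,6,2] (faults so far: 5)
  step 8: ref 3 -> HIT, frames=[1,3,6,2] (faults so far: 5)
  step 9: ref 7 -> FAULT, evict 3, frames=[1,7,6,2] (faults so far: 6)
  step 10: ref 1 -> HIT, frames=[1,7,6,2] (faults so far: 6)
  FIFO total faults: 6
--- LRU ---
  step 0: ref 7 -> FAULT, frames=[7,-,-,-] (faults so far: 1)
  step 1: ref 3 -> FAULT, frames=[7,3,-,-] (faults so far: 2)
  step 2: ref 3 -> HIT, frames=[7,3,-,-] (faults so far: 2)
  step 3: ref 6 -> FAULT, frames=[7,3,6,-] (faults so far: 3)
  step 4: ref 2 -> FAULT, frames=[7,3,6,2] (faults so far: 4)
  step 5: ref 3 -> HIT, frames=[7,3,6,2] (faults so far: 4)
  step 6: ref 6 -> HIT, frames=[7,3,6,2] (faults so far: 4)
  step 7: ref 1 -> FAULT, evict 7, frames=[1,3,6,2] (faults so far: 5)
  step 8: ref 3 -> HIT, frames=[1,3,6,2] (faults so far: 5)
  step 9: ref 7 -> FAULT, evict 2, frames=[1,3,6,7] (faults so far: 6)
  step 10: ref 1 -> HIT, frames=[1,3,6,7] (faults so far: 6)
  LRU total faults: 6
--- Optimal ---
  step 0: ref 7 -> FAULT, frames=[7,-,-,-] (faults so far: 1)
  step 1: ref 3 -> FAULT, frames=[7,3,-,-] (faults so far: 2)
  step 2: ref 3 -> HIT, frames=[7,3,-,-] (faults so far: 2)
  step 3: ref 6 -> FAULT, frames=[7,3,6,-] (faults so far: 3)
  step 4: ref 2 -> FAULT, frames=[7,3,6,2] (faults so far: 4)
  step 5: ref 3 -> HIT, frames=[7,3,6,2] (faults so far: 4)
  step 6: ref 6 -> HIT, frames=[7,3,6,2] (faults so far: 4)
  step 7: ref 1 -> FAULT, evict 2, frames=[7,3,6,1] (faults so far: 5)
  step 8: ref 3 -> HIT, frames=[7,3,6,1] (faults so far: 5)
  step 9: ref 7 -> HIT, frames=[7,3,6,1] (faults so far: 5)
  step 10: ref 1 -> HIT, frames=[7,3,6,1] (faults so far: 5)
  Optimal total faults: 5

Answer: 6 6 5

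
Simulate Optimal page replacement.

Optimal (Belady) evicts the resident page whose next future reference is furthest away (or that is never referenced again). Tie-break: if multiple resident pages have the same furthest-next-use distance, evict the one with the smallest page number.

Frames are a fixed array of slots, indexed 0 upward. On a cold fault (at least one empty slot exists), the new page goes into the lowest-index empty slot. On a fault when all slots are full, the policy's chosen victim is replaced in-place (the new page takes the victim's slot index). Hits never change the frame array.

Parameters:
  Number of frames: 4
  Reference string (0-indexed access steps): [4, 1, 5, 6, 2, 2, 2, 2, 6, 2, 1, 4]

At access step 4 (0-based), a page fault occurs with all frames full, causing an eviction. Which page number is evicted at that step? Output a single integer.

Answer: 5

Derivation:
Step 0: ref 4 -> FAULT, frames=[4,-,-,-]
Step 1: ref 1 -> FAULT, frames=[4,1,-,-]
Step 2: ref 5 -> FAULT, frames=[4,1,5,-]
Step 3: ref 6 -> FAULT, frames=[4,1,5,6]
Step 4: ref 2 -> FAULT, evict 5, frames=[4,1,2,6]
At step 4: evicted page 5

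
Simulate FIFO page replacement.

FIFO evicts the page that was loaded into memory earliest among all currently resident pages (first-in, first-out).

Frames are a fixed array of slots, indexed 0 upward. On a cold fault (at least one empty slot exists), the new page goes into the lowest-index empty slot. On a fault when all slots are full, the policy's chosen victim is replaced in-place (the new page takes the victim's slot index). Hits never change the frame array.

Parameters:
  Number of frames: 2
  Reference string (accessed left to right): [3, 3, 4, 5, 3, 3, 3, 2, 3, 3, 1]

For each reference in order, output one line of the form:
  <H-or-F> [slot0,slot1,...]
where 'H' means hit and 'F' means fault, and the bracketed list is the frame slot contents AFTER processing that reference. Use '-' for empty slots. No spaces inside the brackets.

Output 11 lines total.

F [3,-]
H [3,-]
F [3,4]
F [5,4]
F [5,3]
H [5,3]
H [5,3]
F [2,3]
H [2,3]
H [2,3]
F [2,1]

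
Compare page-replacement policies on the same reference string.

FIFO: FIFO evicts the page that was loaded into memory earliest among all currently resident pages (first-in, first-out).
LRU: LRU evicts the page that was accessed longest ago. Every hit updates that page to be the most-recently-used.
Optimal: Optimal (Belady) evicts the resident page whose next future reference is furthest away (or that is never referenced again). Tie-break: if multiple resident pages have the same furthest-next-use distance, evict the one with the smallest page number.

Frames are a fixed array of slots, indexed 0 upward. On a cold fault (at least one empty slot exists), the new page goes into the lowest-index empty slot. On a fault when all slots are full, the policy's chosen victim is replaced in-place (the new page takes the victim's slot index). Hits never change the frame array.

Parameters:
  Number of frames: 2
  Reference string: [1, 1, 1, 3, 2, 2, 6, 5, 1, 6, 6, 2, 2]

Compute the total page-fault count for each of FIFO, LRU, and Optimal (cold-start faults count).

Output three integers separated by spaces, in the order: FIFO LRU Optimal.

Answer: 8 8 7

Derivation:
--- FIFO ---
  step 0: ref 1 -> FAULT, frames=[1,-] (faults so far: 1)
  step 1: ref 1 -> HIT, frames=[1,-] (faults so far: 1)
  step 2: ref 1 -> HIT, frames=[1,-] (faults so far: 1)
  step 3: ref 3 -> FAULT, frames=[1,3] (faults so far: 2)
  step 4: ref 2 -> FAULT, evict 1, frames=[2,3] (faults so far: 3)
  step 5: ref 2 -> HIT, frames=[2,3] (faults so far: 3)
  step 6: ref 6 -> FAULT, evict 3, frames=[2,6] (faults so far: 4)
  step 7: ref 5 -> FAULT, evict 2, frames=[5,6] (faults so far: 5)
  step 8: ref 1 -> FAULT, evict 6, frames=[5,1] (faults so far: 6)
  step 9: ref 6 -> FAULT, evict 5, frames=[6,1] (faults so far: 7)
  step 10: ref 6 -> HIT, frames=[6,1] (faults so far: 7)
  step 11: ref 2 -> FAULT, evict 1, frames=[6,2] (faults so far: 8)
  step 12: ref 2 -> HIT, frames=[6,2] (faults so far: 8)
  FIFO total faults: 8
--- LRU ---
  step 0: ref 1 -> FAULT, frames=[1,-] (faults so far: 1)
  step 1: ref 1 -> HIT, frames=[1,-] (faults so far: 1)
  step 2: ref 1 -> HIT, frames=[1,-] (faults so far: 1)
  step 3: ref 3 -> FAULT, frames=[1,3] (faults so far: 2)
  step 4: ref 2 -> FAULT, evict 1, frames=[2,3] (faults so far: 3)
  step 5: ref 2 -> HIT, frames=[2,3] (faults so far: 3)
  step 6: ref 6 -> FAULT, evict 3, frames=[2,6] (faults so far: 4)
  step 7: ref 5 -> FAULT, evict 2, frames=[5,6] (faults so far: 5)
  step 8: ref 1 -> FAULT, evict 6, frames=[5,1] (faults so far: 6)
  step 9: ref 6 -> FAULT, evict 5, frames=[6,1] (faults so far: 7)
  step 10: ref 6 -> HIT, frames=[6,1] (faults so far: 7)
  step 11: ref 2 -> FAULT, evict 1, frames=[6,2] (faults so far: 8)
  step 12: ref 2 -> HIT, frames=[6,2] (faults so far: 8)
  LRU total faults: 8
--- Optimal ---
  step 0: ref 1 -> FAULT, frames=[1,-] (faults so far: 1)
  step 1: ref 1 -> HIT, frames=[1,-] (faults so far: 1)
  step 2: ref 1 -> HIT, frames=[1,-] (faults so far: 1)
  step 3: ref 3 -> FAULT, frames=[1,3] (faults so far: 2)
  step 4: ref 2 -> FAULT, evict 3, frames=[1,2] (faults so far: 3)
  step 5: ref 2 -> HIT, frames=[1,2] (faults so far: 3)
  step 6: ref 6 -> FAULT, evict 2, frames=[1,6] (faults so far: 4)
  step 7: ref 5 -> FAULT, evict 6, frames=[1,5] (faults so far: 5)
  step 8: ref 1 -> HIT, frames=[1,5] (faults so far: 5)
  step 9: ref 6 -> FAULT, evict 1, frames=[6,5] (faults so far: 6)
  step 10: ref 6 -> HIT, frames=[6,5] (faults so far: 6)
  step 11: ref 2 -> FAULT, evict 5, frames=[6,2] (faults so far: 7)
  step 12: ref 2 -> HIT, frames=[6,2] (faults so far: 7)
  Optimal total faults: 7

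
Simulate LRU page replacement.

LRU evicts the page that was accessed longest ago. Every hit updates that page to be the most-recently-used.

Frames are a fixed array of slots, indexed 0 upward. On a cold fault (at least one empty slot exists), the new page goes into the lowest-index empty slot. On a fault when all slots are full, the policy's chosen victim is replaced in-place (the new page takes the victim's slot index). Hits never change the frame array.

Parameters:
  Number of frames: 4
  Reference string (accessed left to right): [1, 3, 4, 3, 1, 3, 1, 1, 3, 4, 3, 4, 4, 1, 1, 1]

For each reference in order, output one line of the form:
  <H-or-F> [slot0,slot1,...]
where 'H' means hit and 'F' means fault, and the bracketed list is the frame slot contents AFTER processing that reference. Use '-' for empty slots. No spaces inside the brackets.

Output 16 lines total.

F [1,-,-,-]
F [1,3,-,-]
F [1,3,4,-]
H [1,3,4,-]
H [1,3,4,-]
H [1,3,4,-]
H [1,3,4,-]
H [1,3,4,-]
H [1,3,4,-]
H [1,3,4,-]
H [1,3,4,-]
H [1,3,4,-]
H [1,3,4,-]
H [1,3,4,-]
H [1,3,4,-]
H [1,3,4,-]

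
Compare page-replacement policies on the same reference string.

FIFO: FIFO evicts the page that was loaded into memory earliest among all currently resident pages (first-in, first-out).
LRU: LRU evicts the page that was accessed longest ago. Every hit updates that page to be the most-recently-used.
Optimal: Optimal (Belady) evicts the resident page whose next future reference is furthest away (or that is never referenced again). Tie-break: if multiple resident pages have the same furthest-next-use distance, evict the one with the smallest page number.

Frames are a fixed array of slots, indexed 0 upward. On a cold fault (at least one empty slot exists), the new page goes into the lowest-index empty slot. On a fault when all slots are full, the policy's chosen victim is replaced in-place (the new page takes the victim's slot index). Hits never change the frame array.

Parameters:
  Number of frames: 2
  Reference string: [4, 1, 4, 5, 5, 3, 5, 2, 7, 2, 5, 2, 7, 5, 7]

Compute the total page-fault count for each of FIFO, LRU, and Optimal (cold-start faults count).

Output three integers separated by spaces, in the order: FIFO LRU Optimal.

--- FIFO ---
  step 0: ref 4 -> FAULT, frames=[4,-] (faults so far: 1)
  step 1: ref 1 -> FAULT, frames=[4,1] (faults so far: 2)
  step 2: ref 4 -> HIT, frames=[4,1] (faults so far: 2)
  step 3: ref 5 -> FAULT, evict 4, frames=[5,1] (faults so far: 3)
  step 4: ref 5 -> HIT, frames=[5,1] (faults so far: 3)
  step 5: ref 3 -> FAULT, evict 1, frames=[5,3] (faults so far: 4)
  step 6: ref 5 -> HIT, frames=[5,3] (faults so far: 4)
  step 7: ref 2 -> FAULT, evict 5, frames=[2,3] (faults so far: 5)
  step 8: ref 7 -> FAULT, evict 3, frames=[2,7] (faults so far: 6)
  step 9: ref 2 -> HIT, frames=[2,7] (faults so far: 6)
  step 10: ref 5 -> FAULT, evict 2, frames=[5,7] (faults so far: 7)
  step 11: ref 2 -> FAULT, evict 7, frames=[5,2] (faults so far: 8)
  step 12: ref 7 -> FAULT, evict 5, frames=[7,2] (faults so far: 9)
  step 13: ref 5 -> FAULT, evict 2, frames=[7,5] (faults so far: 10)
  step 14: ref 7 -> HIT, frames=[7,5] (faults so far: 10)
  FIFO total faults: 10
--- LRU ---
  step 0: ref 4 -> FAULT, frames=[4,-] (faults so far: 1)
  step 1: ref 1 -> FAULT, frames=[4,1] (faults so far: 2)
  step 2: ref 4 -> HIT, frames=[4,1] (faults so far: 2)
  step 3: ref 5 -> FAULT, evict 1, frames=[4,5] (faults so far: 3)
  step 4: ref 5 -> HIT, frames=[4,5] (faults so far: 3)
  step 5: ref 3 -> FAULT, evict 4, frames=[3,5] (faults so far: 4)
  step 6: ref 5 -> HIT, frames=[3,5] (faults so far: 4)
  step 7: ref 2 -> FAULT, evict 3, frames=[2,5] (faults so far: 5)
  step 8: ref 7 -> FAULT, evict 5, frames=[2,7] (faults so far: 6)
  step 9: ref 2 -> HIT, frames=[2,7] (faults so far: 6)
  step 10: ref 5 -> FAULT, evict 7, frames=[2,5] (faults so far: 7)
  step 11: ref 2 -> HIT, frames=[2,5] (faults so far: 7)
  step 12: ref 7 -> FAULT, evict 5, frames=[2,7] (faults so far: 8)
  step 13: ref 5 -> FAULT, evict 2, frames=[5,7] (faults so far: 9)
  step 14: ref 7 -> HIT, frames=[5,7] (faults so far: 9)
  LRU total faults: 9
--- Optimal ---
  step 0: ref 4 -> FAULT, frames=[4,-] (faults so far: 1)
  step 1: ref 1 -> FAULT, frames=[4,1] (faults so far: 2)
  step 2: ref 4 -> HIT, frames=[4,1] (faults so far: 2)
  step 3: ref 5 -> FAULT, evict 1, frames=[4,5] (faults so far: 3)
  step 4: ref 5 -> HIT, frames=[4,5] (faults so far: 3)
  step 5: ref 3 -> FAULT, evict 4, frames=[3,5] (faults so far: 4)
  step 6: ref 5 -> HIT, frames=[3,5] (faults so far: 4)
  step 7: ref 2 -> FAULT, evict 3, frames=[2,5] (faults so far: 5)
  step 8: ref 7 -> FAULT, evict 5, frames=[2,7] (faults so far: 6)
  step 9: ref 2 -> HIT, frames=[2,7] (faults so far: 6)
  step 10: ref 5 -> FAULT, evict 7, frames=[2,5] (faults so far: 7)
  step 11: ref 2 -> HIT, frames=[2,5] (faults so far: 7)
  step 12: ref 7 -> FAULT, evict 2, frames=[7,5] (faults so far: 8)
  step 13: ref 5 -> HIT, frames=[7,5] (faults so far: 8)
  step 14: ref 7 -> HIT, frames=[7,5] (faults so far: 8)
  Optimal total faults: 8

Answer: 10 9 8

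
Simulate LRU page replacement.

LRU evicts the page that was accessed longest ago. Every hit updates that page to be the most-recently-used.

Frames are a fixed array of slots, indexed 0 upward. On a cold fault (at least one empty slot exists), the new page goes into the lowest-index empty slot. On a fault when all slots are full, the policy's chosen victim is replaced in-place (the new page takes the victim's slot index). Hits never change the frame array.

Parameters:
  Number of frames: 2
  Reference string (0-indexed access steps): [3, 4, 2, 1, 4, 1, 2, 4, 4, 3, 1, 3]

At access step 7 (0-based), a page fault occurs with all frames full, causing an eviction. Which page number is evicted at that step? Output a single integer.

Step 0: ref 3 -> FAULT, frames=[3,-]
Step 1: ref 4 -> FAULT, frames=[3,4]
Step 2: ref 2 -> FAULT, evict 3, frames=[2,4]
Step 3: ref 1 -> FAULT, evict 4, frames=[2,1]
Step 4: ref 4 -> FAULT, evict 2, frames=[4,1]
Step 5: ref 1 -> HIT, frames=[4,1]
Step 6: ref 2 -> FAULT, evict 4, frames=[2,1]
Step 7: ref 4 -> FAULT, evict 1, frames=[2,4]
At step 7: evicted page 1

Answer: 1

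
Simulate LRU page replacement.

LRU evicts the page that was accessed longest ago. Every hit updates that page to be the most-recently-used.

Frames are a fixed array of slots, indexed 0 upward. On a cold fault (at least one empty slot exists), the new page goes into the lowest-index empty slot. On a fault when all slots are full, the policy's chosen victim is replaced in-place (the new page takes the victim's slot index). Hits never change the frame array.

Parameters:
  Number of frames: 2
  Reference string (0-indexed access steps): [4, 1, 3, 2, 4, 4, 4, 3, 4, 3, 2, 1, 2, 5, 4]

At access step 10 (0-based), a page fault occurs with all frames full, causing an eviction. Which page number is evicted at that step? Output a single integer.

Answer: 4

Derivation:
Step 0: ref 4 -> FAULT, frames=[4,-]
Step 1: ref 1 -> FAULT, frames=[4,1]
Step 2: ref 3 -> FAULT, evict 4, frames=[3,1]
Step 3: ref 2 -> FAULT, evict 1, frames=[3,2]
Step 4: ref 4 -> FAULT, evict 3, frames=[4,2]
Step 5: ref 4 -> HIT, frames=[4,2]
Step 6: ref 4 -> HIT, frames=[4,2]
Step 7: ref 3 -> FAULT, evict 2, frames=[4,3]
Step 8: ref 4 -> HIT, frames=[4,3]
Step 9: ref 3 -> HIT, frames=[4,3]
Step 10: ref 2 -> FAULT, evict 4, frames=[2,3]
At step 10: evicted page 4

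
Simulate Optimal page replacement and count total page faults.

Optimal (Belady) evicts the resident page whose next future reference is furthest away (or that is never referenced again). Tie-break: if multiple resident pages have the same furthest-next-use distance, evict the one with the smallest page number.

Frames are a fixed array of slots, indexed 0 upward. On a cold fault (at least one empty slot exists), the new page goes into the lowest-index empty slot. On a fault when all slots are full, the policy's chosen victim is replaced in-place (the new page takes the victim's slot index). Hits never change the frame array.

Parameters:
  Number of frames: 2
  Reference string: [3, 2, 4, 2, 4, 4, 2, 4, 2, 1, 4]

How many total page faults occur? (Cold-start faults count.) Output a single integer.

Step 0: ref 3 → FAULT, frames=[3,-]
Step 1: ref 2 → FAULT, frames=[3,2]
Step 2: ref 4 → FAULT (evict 3), frames=[4,2]
Step 3: ref 2 → HIT, frames=[4,2]
Step 4: ref 4 → HIT, frames=[4,2]
Step 5: ref 4 → HIT, frames=[4,2]
Step 6: ref 2 → HIT, frames=[4,2]
Step 7: ref 4 → HIT, frames=[4,2]
Step 8: ref 2 → HIT, frames=[4,2]
Step 9: ref 1 → FAULT (evict 2), frames=[4,1]
Step 10: ref 4 → HIT, frames=[4,1]
Total faults: 4

Answer: 4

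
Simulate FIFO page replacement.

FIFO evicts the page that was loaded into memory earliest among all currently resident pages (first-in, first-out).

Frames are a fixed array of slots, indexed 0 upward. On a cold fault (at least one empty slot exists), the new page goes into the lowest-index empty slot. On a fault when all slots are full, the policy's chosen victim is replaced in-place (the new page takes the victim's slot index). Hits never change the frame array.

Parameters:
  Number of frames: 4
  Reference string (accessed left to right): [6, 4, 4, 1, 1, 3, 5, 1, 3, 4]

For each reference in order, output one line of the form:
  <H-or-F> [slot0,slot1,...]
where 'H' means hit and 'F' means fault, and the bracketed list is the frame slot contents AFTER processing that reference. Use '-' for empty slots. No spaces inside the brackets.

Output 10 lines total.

F [6,-,-,-]
F [6,4,-,-]
H [6,4,-,-]
F [6,4,1,-]
H [6,4,1,-]
F [6,4,1,3]
F [5,4,1,3]
H [5,4,1,3]
H [5,4,1,3]
H [5,4,1,3]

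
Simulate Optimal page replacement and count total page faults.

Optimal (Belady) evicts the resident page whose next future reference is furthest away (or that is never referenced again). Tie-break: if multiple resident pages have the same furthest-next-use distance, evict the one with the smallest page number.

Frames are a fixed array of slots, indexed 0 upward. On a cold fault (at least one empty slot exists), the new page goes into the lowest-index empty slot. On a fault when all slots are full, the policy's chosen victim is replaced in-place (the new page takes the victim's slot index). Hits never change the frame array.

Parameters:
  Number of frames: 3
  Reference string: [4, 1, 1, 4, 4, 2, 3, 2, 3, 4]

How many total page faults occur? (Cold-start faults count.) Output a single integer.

Answer: 4

Derivation:
Step 0: ref 4 → FAULT, frames=[4,-,-]
Step 1: ref 1 → FAULT, frames=[4,1,-]
Step 2: ref 1 → HIT, frames=[4,1,-]
Step 3: ref 4 → HIT, frames=[4,1,-]
Step 4: ref 4 → HIT, frames=[4,1,-]
Step 5: ref 2 → FAULT, frames=[4,1,2]
Step 6: ref 3 → FAULT (evict 1), frames=[4,3,2]
Step 7: ref 2 → HIT, frames=[4,3,2]
Step 8: ref 3 → HIT, frames=[4,3,2]
Step 9: ref 4 → HIT, frames=[4,3,2]
Total faults: 4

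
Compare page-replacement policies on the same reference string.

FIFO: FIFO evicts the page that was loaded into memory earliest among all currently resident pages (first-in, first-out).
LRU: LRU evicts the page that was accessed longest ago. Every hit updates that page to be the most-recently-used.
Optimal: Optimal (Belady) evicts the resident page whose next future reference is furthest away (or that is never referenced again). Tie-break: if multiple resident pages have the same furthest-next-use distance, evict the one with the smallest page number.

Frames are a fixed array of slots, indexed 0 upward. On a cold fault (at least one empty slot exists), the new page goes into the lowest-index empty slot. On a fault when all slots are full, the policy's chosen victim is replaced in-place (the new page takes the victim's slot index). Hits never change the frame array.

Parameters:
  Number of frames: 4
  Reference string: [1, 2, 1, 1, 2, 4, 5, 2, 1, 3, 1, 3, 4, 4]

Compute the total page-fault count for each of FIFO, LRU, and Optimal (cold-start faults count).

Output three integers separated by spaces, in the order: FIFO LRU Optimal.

--- FIFO ---
  step 0: ref 1 -> FAULT, frames=[1,-,-,-] (faults so far: 1)
  step 1: ref 2 -> FAULT, frames=[1,2,-,-] (faults so far: 2)
  step 2: ref 1 -> HIT, frames=[1,2,-,-] (faults so far: 2)
  step 3: ref 1 -> HIT, frames=[1,2,-,-] (faults so far: 2)
  step 4: ref 2 -> HIT, frames=[1,2,-,-] (faults so far: 2)
  step 5: ref 4 -> FAULT, frames=[1,2,4,-] (faults so far: 3)
  step 6: ref 5 -> FAULT, frames=[1,2,4,5] (faults so far: 4)
  step 7: ref 2 -> HIT, frames=[1,2,4,5] (faults so far: 4)
  step 8: ref 1 -> HIT, frames=[1,2,4,5] (faults so far: 4)
  step 9: ref 3 -> FAULT, evict 1, frames=[3,2,4,5] (faults so far: 5)
  step 10: ref 1 -> FAULT, evict 2, frames=[3,1,4,5] (faults so far: 6)
  step 11: ref 3 -> HIT, frames=[3,1,4,5] (faults so far: 6)
  step 12: ref 4 -> HIT, frames=[3,1,4,5] (faults so far: 6)
  step 13: ref 4 -> HIT, frames=[3,1,4,5] (faults so far: 6)
  FIFO total faults: 6
--- LRU ---
  step 0: ref 1 -> FAULT, frames=[1,-,-,-] (faults so far: 1)
  step 1: ref 2 -> FAULT, frames=[1,2,-,-] (faults so far: 2)
  step 2: ref 1 -> HIT, frames=[1,2,-,-] (faults so far: 2)
  step 3: ref 1 -> HIT, frames=[1,2,-,-] (faults so far: 2)
  step 4: ref 2 -> HIT, frames=[1,2,-,-] (faults so far: 2)
  step 5: ref 4 -> FAULT, frames=[1,2,4,-] (faults so far: 3)
  step 6: ref 5 -> FAULT, frames=[1,2,4,5] (faults so far: 4)
  step 7: ref 2 -> HIT, frames=[1,2,4,5] (faults so far: 4)
  step 8: ref 1 -> HIT, frames=[1,2,4,5] (faults so far: 4)
  step 9: ref 3 -> FAULT, evict 4, frames=[1,2,3,5] (faults so far: 5)
  step 10: ref 1 -> HIT, frames=[1,2,3,5] (faults so far: 5)
  step 11: ref 3 -> HIT, frames=[1,2,3,5] (faults so far: 5)
  step 12: ref 4 -> FAULT, evict 5, frames=[1,2,3,4] (faults so far: 6)
  step 13: ref 4 -> HIT, frames=[1,2,3,4] (faults so far: 6)
  LRU total faults: 6
--- Optimal ---
  step 0: ref 1 -> FAULT, frames=[1,-,-,-] (faults so far: 1)
  step 1: ref 2 -> FAULT, frames=[1,2,-,-] (faults so far: 2)
  step 2: ref 1 -> HIT, frames=[1,2,-,-] (faults so far: 2)
  step 3: ref 1 -> HIT, frames=[1,2,-,-] (faults so far: 2)
  step 4: ref 2 -> HIT, frames=[1,2,-,-] (faults so far: 2)
  step 5: ref 4 -> FAULT, frames=[1,2,4,-] (faults so far: 3)
  step 6: ref 5 -> FAULT, frames=[1,2,4,5] (faults so far: 4)
  step 7: ref 2 -> HIT, frames=[1,2,4,5] (faults so far: 4)
  step 8: ref 1 -> HIT, frames=[1,2,4,5] (faults so far: 4)
  step 9: ref 3 -> FAULT, evict 2, frames=[1,3,4,5] (faults so far: 5)
  step 10: ref 1 -> HIT, frames=[1,3,4,5] (faults so far: 5)
  step 11: ref 3 -> HIT, frames=[1,3,4,5] (faults so far: 5)
  step 12: ref 4 -> HIT, frames=[1,3,4,5] (faults so far: 5)
  step 13: ref 4 -> HIT, frames=[1,3,4,5] (faults so far: 5)
  Optimal total faults: 5

Answer: 6 6 5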